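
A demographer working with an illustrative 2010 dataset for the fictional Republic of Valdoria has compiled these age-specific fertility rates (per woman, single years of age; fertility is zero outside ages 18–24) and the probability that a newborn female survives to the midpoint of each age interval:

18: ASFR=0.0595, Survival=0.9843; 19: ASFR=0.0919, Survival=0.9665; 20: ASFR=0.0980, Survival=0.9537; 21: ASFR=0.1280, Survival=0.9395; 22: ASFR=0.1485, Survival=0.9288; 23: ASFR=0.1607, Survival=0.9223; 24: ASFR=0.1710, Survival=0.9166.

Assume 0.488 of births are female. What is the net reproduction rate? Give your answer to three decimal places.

Proportion female at birth = 0.488.
Weighting each age-specific rate by interval width and survival:
  18: 1 × 0.0595 × 0.9843 = 0.05857
  19: 1 × 0.0919 × 0.9665 = 0.08882
  20: 1 × 0.0980 × 0.9537 = 0.09346
  21: 1 × 0.1280 × 0.9395 = 0.12026
  22: 1 × 0.1485 × 0.9288 = 0.13793
  23: 1 × 0.1607 × 0.9223 = 0.14821
  24: 1 × 0.1710 × 0.9166 = 0.15674
Sum = 0.80399
NRR = 0.488 × 0.80399 = 0.39235
NRR < 1, so the cohort does not fully replace itself.

0.392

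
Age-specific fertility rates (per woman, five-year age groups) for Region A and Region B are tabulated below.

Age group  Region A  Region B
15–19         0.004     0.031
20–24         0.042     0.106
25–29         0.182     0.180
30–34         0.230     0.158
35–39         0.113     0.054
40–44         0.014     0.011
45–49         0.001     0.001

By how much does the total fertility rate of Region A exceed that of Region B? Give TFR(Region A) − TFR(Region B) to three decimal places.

Region A:
  Sum of ASFRs = 0.004 + 0.042 + 0.182 + 0.230 + 0.113 + 0.014 + 0.001 = 0.586
  TFR = 5 × 0.586 = 2.93
Region B:
  Sum of ASFRs = 0.031 + 0.106 + 0.180 + 0.158 + 0.054 + 0.011 + 0.001 = 0.541
  TFR = 5 × 0.541 = 2.705
Difference = 2.93 − 2.705 = 0.225

0.225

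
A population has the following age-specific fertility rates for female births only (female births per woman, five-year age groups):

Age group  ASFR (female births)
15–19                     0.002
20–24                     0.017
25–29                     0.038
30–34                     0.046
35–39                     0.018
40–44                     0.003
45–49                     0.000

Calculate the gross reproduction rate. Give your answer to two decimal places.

0.62

Sum of female ASFRs = 0.002 + 0.017 + 0.038 + 0.046 + 0.018 + 0.003 + 0.000 = 0.124
GRR = 5 × 0.124 = 0.62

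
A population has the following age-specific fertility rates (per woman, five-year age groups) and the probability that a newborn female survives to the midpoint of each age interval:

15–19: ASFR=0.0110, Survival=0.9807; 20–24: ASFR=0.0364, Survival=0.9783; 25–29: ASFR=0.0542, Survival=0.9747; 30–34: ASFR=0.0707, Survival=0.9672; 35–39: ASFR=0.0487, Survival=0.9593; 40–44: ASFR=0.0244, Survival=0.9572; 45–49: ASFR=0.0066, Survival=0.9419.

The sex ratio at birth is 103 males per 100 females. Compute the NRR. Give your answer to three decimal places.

0.601

Proportion female at birth = 100 / (100 + 103) = 0.49261.
Per-age-group product (5 × ASFR × survival probability):
  15–19: 5 × 0.0110 × 0.9807 = 0.05394
  20–24: 5 × 0.0364 × 0.9783 = 0.17805
  25–29: 5 × 0.0542 × 0.9747 = 0.26414
  30–34: 5 × 0.0707 × 0.9672 = 0.34191
  35–39: 5 × 0.0487 × 0.9593 = 0.23359
  40–44: 5 × 0.0244 × 0.9572 = 0.11678
  45–49: 5 × 0.0066 × 0.9419 = 0.03108
Sum = 1.21949
NRR = 0.49261 × 1.21949 = 0.60073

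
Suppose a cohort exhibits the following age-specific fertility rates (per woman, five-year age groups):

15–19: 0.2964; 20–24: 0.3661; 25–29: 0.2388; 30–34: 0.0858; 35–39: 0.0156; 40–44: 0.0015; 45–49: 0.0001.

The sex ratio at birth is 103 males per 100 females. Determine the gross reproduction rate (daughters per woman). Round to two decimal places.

2.47

Proportion female at birth = 100 / (100 + 103) = 0.49261.
Sum of ASFRs = 0.2964 + 0.3661 + 0.2388 + 0.0858 + 0.0156 + 0.0015 + 0.0001 = 1.0043
TFR = 5 × 1.0043 = 5.0215
GRR = 0.49261 × 5.0215 = 2.47364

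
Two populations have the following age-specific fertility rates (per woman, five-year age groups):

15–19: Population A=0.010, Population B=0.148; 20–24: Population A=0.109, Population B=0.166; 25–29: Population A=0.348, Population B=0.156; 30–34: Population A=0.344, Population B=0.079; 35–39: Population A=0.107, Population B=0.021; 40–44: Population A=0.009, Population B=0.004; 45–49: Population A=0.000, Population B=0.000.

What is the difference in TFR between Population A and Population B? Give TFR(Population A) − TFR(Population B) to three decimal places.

1.765

Population A:
  Sum of ASFRs = 0.010 + 0.109 + 0.348 + 0.344 + 0.107 + 0.009 + 0.000 = 0.927
  TFR = 5 × 0.927 = 4.635
Population B:
  Sum of ASFRs = 0.148 + 0.166 + 0.156 + 0.079 + 0.021 + 0.004 + 0.000 = 0.574
  TFR = 5 × 0.574 = 2.87
Difference = 4.635 − 2.87 = 1.765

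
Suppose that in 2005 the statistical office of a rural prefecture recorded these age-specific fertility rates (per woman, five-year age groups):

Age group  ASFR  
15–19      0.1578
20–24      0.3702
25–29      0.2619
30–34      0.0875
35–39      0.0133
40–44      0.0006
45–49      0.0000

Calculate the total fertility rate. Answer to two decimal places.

Sum of ASFRs = 0.1578 + 0.3702 + 0.2619 + 0.0875 + 0.0133 + 0.0006 + 0.0000 = 0.8913
TFR = 5 × 0.8913 = 4.4565

4.46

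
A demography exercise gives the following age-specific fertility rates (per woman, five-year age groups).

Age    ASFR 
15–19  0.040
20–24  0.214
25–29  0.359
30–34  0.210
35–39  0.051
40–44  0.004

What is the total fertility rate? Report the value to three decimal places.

Sum of ASFRs = 0.040 + 0.214 + 0.359 + 0.210 + 0.051 + 0.004 = 0.878
TFR = 5 × 0.878 = 4.39

4.390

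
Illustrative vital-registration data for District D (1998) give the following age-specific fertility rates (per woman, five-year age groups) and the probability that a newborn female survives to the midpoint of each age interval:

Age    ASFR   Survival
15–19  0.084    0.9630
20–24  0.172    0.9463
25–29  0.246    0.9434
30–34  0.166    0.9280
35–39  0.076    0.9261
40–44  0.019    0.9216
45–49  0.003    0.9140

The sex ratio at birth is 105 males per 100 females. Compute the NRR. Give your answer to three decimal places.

1.757

Proportion female at birth = 100 / (100 + 105) = 0.48780.
Each age group contributes 5 × ASFR × survival:
  15–19: 5 × 0.084 × 0.9630 = 0.40446
  20–24: 5 × 0.172 × 0.9463 = 0.81382
  25–29: 5 × 0.246 × 0.9434 = 1.16038
  30–34: 5 × 0.166 × 0.9280 = 0.77024
  35–39: 5 × 0.076 × 0.9261 = 0.35192
  40–44: 5 × 0.019 × 0.9216 = 0.08755
  45–49: 5 × 0.003 × 0.9140 = 0.01371
Sum = 3.60208
NRR = 0.48780 × 3.60208 = 1.75709
With NRR above 1 the population is above replacement fertility.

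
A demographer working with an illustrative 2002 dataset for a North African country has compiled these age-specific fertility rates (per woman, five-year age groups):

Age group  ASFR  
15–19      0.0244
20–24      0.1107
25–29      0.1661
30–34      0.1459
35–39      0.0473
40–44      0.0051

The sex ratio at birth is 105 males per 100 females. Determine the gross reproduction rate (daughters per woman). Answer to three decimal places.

1.218

Proportion female at birth = 100 / (100 + 105) = 0.48780.
Sum of ASFRs = 0.0244 + 0.1107 + 0.1661 + 0.1459 + 0.0473 + 0.0051 = 0.4995
TFR = 5 × 0.4995 = 2.4975
GRR = 0.48780 × 2.4975 = 1.21828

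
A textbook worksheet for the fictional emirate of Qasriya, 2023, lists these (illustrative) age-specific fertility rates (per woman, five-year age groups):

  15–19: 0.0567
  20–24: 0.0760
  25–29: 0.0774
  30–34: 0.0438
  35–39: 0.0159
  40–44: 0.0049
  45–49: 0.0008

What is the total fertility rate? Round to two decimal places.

1.38

Sum of ASFRs = 0.0567 + 0.0760 + 0.0774 + 0.0438 + 0.0159 + 0.0049 + 0.0008 = 0.2755
TFR = 5 × 0.2755 = 1.3775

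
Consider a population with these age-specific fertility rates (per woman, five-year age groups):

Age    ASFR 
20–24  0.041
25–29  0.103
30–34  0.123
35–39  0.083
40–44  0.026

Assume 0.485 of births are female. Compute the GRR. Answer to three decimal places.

Proportion female at birth = 0.485.
Sum of ASFRs = 0.041 + 0.103 + 0.123 + 0.083 + 0.026 = 0.376
TFR = 5 × 0.376 = 1.88
GRR = 0.485 × 1.88 = 0.91180

0.912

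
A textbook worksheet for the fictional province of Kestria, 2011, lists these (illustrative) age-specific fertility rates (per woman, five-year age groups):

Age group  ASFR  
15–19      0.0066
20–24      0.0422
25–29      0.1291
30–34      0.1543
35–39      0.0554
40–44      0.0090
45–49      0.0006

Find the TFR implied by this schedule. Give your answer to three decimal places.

Sum of ASFRs = 0.0066 + 0.0422 + 0.1291 + 0.1543 + 0.0554 + 0.0090 + 0.0006 = 0.3972
TFR = 5 × 0.3972 = 1.986

1.986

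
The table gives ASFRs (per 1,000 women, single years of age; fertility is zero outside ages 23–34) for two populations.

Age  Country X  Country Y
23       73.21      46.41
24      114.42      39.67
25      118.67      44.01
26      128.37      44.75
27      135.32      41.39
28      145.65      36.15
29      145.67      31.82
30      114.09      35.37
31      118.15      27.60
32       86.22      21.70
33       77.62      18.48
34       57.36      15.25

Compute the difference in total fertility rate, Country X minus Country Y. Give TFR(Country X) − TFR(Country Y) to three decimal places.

0.912

Country X:
  Sum of ASFRs = 73.21 + 114.42 + 118.67 + 128.37 + 135.32 + 145.65 + 145.67 + 114.09 + 118.15 + 86.22 + 77.62 + 57.36 = 1314.75
  TFR = 1314.75 / 1000 = 1.31475
Country Y:
  Sum of ASFRs = 46.41 + 39.67 + 44.01 + 44.75 + 41.39 + 36.15 + 31.82 + 35.37 + 27.60 + 21.70 + 18.48 + 15.25 = 402.60
  TFR = 402.60 / 1000 = 0.4026
Difference = 1.31475 − 0.4026 = 0.91215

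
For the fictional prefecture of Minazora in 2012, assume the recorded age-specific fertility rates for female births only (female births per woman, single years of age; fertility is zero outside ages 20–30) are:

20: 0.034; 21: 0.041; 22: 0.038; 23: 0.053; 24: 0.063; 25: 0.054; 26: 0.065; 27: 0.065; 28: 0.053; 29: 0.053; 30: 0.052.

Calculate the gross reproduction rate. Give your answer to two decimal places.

Sum of female ASFRs = 0.034 + 0.041 + 0.038 + 0.053 + 0.063 + 0.054 + 0.065 + 0.065 + 0.053 + 0.053 + 0.052 = 0.571
GRR = 0.571

0.57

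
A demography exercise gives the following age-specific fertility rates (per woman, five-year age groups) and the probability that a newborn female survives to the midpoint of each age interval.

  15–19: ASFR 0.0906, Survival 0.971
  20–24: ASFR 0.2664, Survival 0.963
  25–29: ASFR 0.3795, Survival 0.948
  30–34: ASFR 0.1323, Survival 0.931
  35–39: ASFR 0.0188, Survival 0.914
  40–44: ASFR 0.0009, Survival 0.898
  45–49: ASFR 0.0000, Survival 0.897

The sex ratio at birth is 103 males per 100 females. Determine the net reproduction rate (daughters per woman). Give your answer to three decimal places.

Proportion female at birth = 100 / (100 + 103) = 0.49261.
Per-age-group product (5 × ASFR × survival probability):
  15–19: 5 × 0.0906 × 0.971 = 0.43986
  20–24: 5 × 0.2664 × 0.963 = 1.28272
  25–29: 5 × 0.3795 × 0.948 = 1.79883
  30–34: 5 × 0.1323 × 0.931 = 0.61586
  35–39: 5 × 0.0188 × 0.914 = 0.08592
  40–44: 5 × 0.0009 × 0.898 = 0.00404
  45–49: 5 × 0.0000 × 0.897 = 0.00000
Sum = 4.22723
NRR = 0.49261 × 4.22723 = 2.08238
NRR > 1, so each generation more than replaces itself.

2.082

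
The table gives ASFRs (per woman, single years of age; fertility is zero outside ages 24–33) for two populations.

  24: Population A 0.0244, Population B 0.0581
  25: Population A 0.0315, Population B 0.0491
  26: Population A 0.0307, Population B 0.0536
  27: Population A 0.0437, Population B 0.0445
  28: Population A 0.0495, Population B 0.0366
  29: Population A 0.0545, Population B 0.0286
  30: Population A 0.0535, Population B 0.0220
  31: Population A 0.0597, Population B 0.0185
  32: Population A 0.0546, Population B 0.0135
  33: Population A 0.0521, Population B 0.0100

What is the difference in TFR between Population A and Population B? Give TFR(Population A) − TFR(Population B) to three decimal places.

0.120

Population A:
  Sum of ASFRs = 0.0244 + 0.0315 + 0.0307 + 0.0437 + 0.0495 + 0.0545 + 0.0535 + 0.0597 + 0.0546 + 0.0521 = 0.4542
  TFR = 0.4542
Population B:
  Sum of ASFRs = 0.0581 + 0.0491 + 0.0536 + 0.0445 + 0.0366 + 0.0286 + 0.0220 + 0.0185 + 0.0135 + 0.0100 = 0.3345
  TFR = 0.3345
Difference = 0.4542 − 0.3345 = 0.1197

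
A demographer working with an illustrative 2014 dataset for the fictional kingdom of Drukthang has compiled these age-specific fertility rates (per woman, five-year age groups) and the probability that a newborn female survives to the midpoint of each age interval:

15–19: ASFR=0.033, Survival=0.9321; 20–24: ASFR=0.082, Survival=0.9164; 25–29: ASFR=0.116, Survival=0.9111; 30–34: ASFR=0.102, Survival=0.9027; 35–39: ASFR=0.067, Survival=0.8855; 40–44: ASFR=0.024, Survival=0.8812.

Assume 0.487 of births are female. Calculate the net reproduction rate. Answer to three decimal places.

0.935

Proportion female at birth = 0.487.
Survival-weighted fertility by age (5·fₓ·Sₓ):
  15–19: 5 × 0.033 × 0.9321 = 0.15380
  20–24: 5 × 0.082 × 0.9164 = 0.37572
  25–29: 5 × 0.116 × 0.9111 = 0.52844
  30–34: 5 × 0.102 × 0.9027 = 0.46038
  35–39: 5 × 0.067 × 0.8855 = 0.29664
  40–44: 5 × 0.024 × 0.8812 = 0.10574
Sum = 1.92072
NRR = 0.487 × 1.92072 = 0.93539
An NRR under 1 implies long-run decline under these rates.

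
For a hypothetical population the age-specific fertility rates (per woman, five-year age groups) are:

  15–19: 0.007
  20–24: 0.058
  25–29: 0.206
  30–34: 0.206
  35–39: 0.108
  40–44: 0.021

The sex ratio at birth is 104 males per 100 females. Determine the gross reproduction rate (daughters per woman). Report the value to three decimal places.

Proportion female at birth = 100 / (100 + 104) = 0.49020.
Sum of ASFRs = 0.007 + 0.058 + 0.206 + 0.206 + 0.108 + 0.021 = 0.606
TFR = 5 × 0.606 = 3.03
GRR = 0.49020 × 3.03 = 1.48531

1.485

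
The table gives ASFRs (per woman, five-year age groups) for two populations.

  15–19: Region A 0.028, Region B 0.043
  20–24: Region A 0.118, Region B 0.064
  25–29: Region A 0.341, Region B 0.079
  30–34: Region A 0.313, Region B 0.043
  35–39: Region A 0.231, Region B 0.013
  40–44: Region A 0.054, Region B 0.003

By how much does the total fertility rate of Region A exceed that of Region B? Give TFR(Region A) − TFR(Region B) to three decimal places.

4.200

Region A:
  Sum of ASFRs = 0.028 + 0.118 + 0.341 + 0.313 + 0.231 + 0.054 = 1.085
  TFR = 5 × 1.085 = 5.425
Region B:
  Sum of ASFRs = 0.043 + 0.064 + 0.079 + 0.043 + 0.013 + 0.003 = 0.245
  TFR = 5 × 0.245 = 1.225
Difference = 5.425 − 1.225 = 4.2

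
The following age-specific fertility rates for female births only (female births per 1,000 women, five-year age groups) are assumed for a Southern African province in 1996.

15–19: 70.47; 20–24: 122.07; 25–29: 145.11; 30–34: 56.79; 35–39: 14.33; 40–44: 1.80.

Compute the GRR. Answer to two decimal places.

2.05

Sum of female ASFRs = 70.47 + 122.07 + 145.11 + 56.79 + 14.33 + 1.80 = 410.57
GRR = 5 × 410.57 / 1000 = 2.05285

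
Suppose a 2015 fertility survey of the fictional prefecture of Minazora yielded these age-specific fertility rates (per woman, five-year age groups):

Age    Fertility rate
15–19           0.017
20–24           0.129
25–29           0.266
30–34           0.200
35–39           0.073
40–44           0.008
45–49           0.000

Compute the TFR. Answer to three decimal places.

Sum of ASFRs = 0.017 + 0.129 + 0.266 + 0.200 + 0.073 + 0.008 + 0.000 = 0.693
TFR = 5 × 0.693 = 3.465

3.465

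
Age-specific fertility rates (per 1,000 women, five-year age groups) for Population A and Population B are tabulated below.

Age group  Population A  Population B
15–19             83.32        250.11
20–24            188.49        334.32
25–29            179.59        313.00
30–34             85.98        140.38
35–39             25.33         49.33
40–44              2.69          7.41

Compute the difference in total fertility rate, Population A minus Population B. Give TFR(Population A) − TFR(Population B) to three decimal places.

Population A:
  Sum of ASFRs = 83.32 + 188.49 + 179.59 + 85.98 + 25.33 + 2.69 = 565.40
  TFR = 5 × 565.40 / 1000 = 2.827
Population B:
  Sum of ASFRs = 250.11 + 334.32 + 313.00 + 140.38 + 49.33 + 7.41 = 1094.55
  TFR = 5 × 1094.55 / 1000 = 5.47275
Difference = 2.827 − 5.47275 = -2.64575

-2.646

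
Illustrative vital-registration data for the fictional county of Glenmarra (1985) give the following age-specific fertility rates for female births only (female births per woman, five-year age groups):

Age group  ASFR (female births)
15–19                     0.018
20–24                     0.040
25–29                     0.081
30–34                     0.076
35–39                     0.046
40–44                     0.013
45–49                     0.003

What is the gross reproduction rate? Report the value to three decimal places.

Sum of female ASFRs = 0.018 + 0.040 + 0.081 + 0.076 + 0.046 + 0.013 + 0.003 = 0.277
GRR = 5 × 0.277 = 1.385

1.385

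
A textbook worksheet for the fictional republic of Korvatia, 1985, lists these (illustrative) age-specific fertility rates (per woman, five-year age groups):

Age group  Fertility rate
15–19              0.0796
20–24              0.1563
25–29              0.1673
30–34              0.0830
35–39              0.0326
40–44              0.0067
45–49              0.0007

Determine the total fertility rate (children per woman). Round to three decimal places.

Sum of ASFRs = 0.0796 + 0.1563 + 0.1673 + 0.0830 + 0.0326 + 0.0067 + 0.0007 = 0.5262
TFR = 5 × 0.5262 = 2.631

2.631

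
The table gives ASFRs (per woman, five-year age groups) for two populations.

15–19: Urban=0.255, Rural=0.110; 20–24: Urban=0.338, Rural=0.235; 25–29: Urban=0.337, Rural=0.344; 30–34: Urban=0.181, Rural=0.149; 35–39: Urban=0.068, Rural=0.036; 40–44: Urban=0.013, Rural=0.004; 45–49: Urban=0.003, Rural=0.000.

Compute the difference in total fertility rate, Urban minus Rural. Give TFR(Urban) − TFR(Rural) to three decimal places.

Urban:
  Sum of ASFRs = 0.255 + 0.338 + 0.337 + 0.181 + 0.068 + 0.013 + 0.003 = 1.195
  TFR = 5 × 1.195 = 5.975
Rural:
  Sum of ASFRs = 0.110 + 0.235 + 0.344 + 0.149 + 0.036 + 0.004 + 0.000 = 0.878
  TFR = 5 × 0.878 = 4.39
Difference = 5.975 − 4.39 = 1.585

1.585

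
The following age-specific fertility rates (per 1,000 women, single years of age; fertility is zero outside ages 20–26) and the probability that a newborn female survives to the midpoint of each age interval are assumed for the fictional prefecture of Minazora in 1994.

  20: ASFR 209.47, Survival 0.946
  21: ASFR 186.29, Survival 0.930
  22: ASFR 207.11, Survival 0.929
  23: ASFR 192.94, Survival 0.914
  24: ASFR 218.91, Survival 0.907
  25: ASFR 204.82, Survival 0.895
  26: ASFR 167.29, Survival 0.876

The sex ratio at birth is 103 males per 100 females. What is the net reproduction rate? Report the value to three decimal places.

Proportion female at birth = 100 / (100 + 103) = 0.49261.
Weighting each age-specific rate by interval width and survival:
  20: 1 × 209.47/1000 × 0.946 = 0.19816
  21: 1 × 186.29/1000 × 0.930 = 0.17325
  22: 1 × 207.11/1000 × 0.929 = 0.19241
  23: 1 × 192.94/1000 × 0.914 = 0.17635
  24: 1 × 218.91/1000 × 0.907 = 0.19855
  25: 1 × 204.82/1000 × 0.895 = 0.18331
  26: 1 × 167.29/1000 × 0.876 = 0.14655
Sum = 1.26858
NRR = 0.49261 × 1.26858 = 0.62492
NRR < 1, so the cohort does not fully replace itself.

0.625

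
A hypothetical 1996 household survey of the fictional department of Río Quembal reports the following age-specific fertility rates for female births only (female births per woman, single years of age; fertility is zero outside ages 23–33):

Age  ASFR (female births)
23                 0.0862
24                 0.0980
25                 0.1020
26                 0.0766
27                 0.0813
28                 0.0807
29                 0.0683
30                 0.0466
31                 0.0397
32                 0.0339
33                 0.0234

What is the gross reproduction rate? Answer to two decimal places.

Sum of female ASFRs = 0.0862 + 0.0980 + 0.1020 + 0.0766 + 0.0813 + 0.0807 + 0.0683 + 0.0466 + 0.0397 + 0.0339 + 0.0234 = 0.7367
GRR = 0.7367

0.74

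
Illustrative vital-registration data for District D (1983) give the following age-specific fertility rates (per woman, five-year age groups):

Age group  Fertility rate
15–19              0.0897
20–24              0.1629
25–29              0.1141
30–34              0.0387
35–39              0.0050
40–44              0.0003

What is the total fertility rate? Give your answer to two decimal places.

2.05

Sum of ASFRs = 0.0897 + 0.1629 + 0.1141 + 0.0387 + 0.0050 + 0.0003 = 0.4107
TFR = 5 × 0.4107 = 2.0535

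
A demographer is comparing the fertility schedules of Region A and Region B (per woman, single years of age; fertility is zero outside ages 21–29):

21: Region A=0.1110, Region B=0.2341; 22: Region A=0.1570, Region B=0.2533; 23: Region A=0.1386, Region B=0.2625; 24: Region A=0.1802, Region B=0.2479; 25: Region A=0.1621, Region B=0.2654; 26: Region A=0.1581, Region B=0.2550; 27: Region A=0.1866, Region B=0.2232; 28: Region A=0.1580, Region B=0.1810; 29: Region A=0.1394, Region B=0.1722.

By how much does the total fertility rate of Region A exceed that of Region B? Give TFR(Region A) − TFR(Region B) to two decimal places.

-0.70

Region A:
  Sum of ASFRs = 0.1110 + 0.1570 + 0.1386 + 0.1802 + 0.1621 + 0.1581 + 0.1866 + 0.1580 + 0.1394 = 1.3910
  TFR = 1.391
Region B:
  Sum of ASFRs = 0.2341 + 0.2533 + 0.2625 + 0.2479 + 0.2654 + 0.2550 + 0.2232 + 0.1810 + 0.1722 = 2.0946
  TFR = 2.0946
Difference = 1.391 − 2.0946 = -0.7036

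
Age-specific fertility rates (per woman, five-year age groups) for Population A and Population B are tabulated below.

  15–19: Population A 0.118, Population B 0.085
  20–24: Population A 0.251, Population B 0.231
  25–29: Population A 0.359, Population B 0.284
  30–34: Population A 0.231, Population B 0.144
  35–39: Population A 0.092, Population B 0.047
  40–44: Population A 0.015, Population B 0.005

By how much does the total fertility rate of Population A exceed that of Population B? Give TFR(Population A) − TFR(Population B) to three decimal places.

1.350

Population A:
  Sum of ASFRs = 0.118 + 0.251 + 0.359 + 0.231 + 0.092 + 0.015 = 1.066
  TFR = 5 × 1.066 = 5.33
Population B:
  Sum of ASFRs = 0.085 + 0.231 + 0.284 + 0.144 + 0.047 + 0.005 = 0.796
  TFR = 5 × 0.796 = 3.98
Difference = 5.33 − 3.98 = 1.35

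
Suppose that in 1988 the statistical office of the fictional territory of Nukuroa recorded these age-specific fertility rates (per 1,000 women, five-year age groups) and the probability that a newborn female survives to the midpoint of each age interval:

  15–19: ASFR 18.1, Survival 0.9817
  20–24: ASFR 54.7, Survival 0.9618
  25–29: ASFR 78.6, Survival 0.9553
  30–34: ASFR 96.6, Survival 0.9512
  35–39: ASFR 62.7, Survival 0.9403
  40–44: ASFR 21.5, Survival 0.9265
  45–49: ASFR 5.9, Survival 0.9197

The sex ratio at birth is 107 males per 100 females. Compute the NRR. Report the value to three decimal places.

Proportion female at birth = 100 / (100 + 107) = 0.48309.
Each age group contributes 5 × ASFR × survival:
  15–19: 5 × 18.1/1000 × 0.9817 = 0.08884
  20–24: 5 × 54.7/1000 × 0.9618 = 0.26305
  25–29: 5 × 78.6/1000 × 0.9553 = 0.37543
  30–34: 5 × 96.6/1000 × 0.9512 = 0.45943
  35–39: 5 × 62.7/1000 × 0.9403 = 0.29478
  40–44: 5 × 21.5/1000 × 0.9265 = 0.09960
  45–49: 5 × 5.9/1000 × 0.9197 = 0.02713
Sum = 1.60826
NRR = 0.48309 × 1.60826 = 0.77693
NRR < 1, so the cohort does not fully replace itself.

0.777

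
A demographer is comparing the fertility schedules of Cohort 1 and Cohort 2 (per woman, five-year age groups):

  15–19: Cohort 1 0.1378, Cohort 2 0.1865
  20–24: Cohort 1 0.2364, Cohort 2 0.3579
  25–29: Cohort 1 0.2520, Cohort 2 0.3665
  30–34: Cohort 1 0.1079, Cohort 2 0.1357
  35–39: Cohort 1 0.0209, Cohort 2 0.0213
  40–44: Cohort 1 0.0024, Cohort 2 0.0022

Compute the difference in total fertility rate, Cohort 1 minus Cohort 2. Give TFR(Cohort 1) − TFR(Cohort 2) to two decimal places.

Cohort 1:
  Sum of ASFRs = 0.1378 + 0.2364 + 0.2520 + 0.1079 + 0.0209 + 0.0024 = 0.7574
  TFR = 5 × 0.7574 = 3.787
Cohort 2:
  Sum of ASFRs = 0.1865 + 0.3579 + 0.3665 + 0.1357 + 0.0213 + 0.0022 = 1.0701
  TFR = 5 × 1.0701 = 5.3505
Difference = 3.787 − 5.3505 = -1.5635

-1.56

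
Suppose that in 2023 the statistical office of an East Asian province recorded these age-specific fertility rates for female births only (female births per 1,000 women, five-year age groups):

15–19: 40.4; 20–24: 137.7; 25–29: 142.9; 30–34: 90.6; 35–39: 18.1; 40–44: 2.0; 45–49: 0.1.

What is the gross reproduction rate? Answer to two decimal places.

Sum of female ASFRs = 40.4 + 137.7 + 142.9 + 90.6 + 18.1 + 2.0 + 0.1 = 431.8
GRR = 5 × 431.8 / 1000 = 2.159

2.16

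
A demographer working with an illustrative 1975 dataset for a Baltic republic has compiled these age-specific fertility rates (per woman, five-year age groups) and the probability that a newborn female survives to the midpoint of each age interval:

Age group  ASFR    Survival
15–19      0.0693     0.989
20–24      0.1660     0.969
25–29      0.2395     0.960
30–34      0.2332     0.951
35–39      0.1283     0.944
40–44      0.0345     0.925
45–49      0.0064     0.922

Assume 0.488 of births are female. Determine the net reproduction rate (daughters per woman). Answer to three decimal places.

2.050

Proportion female at birth = 0.488.
Survival-weighted fertility by age (5·fₓ·Sₓ):
  15–19: 5 × 0.0693 × 0.989 = 0.34269
  20–24: 5 × 0.1660 × 0.969 = 0.80427
  25–29: 5 × 0.2395 × 0.960 = 1.14960
  30–34: 5 × 0.2332 × 0.951 = 1.10887
  35–39: 5 × 0.1283 × 0.944 = 0.60558
  40–44: 5 × 0.0345 × 0.925 = 0.15956
  45–49: 5 × 0.0064 × 0.922 = 0.02950
Sum = 4.20007
NRR = 0.488 × 4.20007 = 2.04963
NRR > 1, so each generation more than replaces itself.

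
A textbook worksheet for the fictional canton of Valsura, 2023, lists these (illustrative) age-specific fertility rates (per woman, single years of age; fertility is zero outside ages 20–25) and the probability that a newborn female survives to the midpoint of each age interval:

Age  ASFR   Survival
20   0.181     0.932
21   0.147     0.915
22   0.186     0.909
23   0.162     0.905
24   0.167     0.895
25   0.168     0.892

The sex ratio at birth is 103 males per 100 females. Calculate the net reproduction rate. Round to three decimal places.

0.452

Proportion female at birth = 100 / (100 + 103) = 0.49261.
Survival-weighted fertility by age (1·fₓ·Sₓ):
  20: 1 × 0.181 × 0.932 = 0.16869
  21: 1 × 0.147 × 0.915 = 0.13451
  22: 1 × 0.186 × 0.909 = 0.16907
  23: 1 × 0.162 × 0.905 = 0.14661
  24: 1 × 0.167 × 0.895 = 0.14947
  25: 1 × 0.168 × 0.892 = 0.14986
Sum = 0.91821
NRR = 0.49261 × 0.91821 = 0.45232
An NRR under 1 implies long-run decline under these rates.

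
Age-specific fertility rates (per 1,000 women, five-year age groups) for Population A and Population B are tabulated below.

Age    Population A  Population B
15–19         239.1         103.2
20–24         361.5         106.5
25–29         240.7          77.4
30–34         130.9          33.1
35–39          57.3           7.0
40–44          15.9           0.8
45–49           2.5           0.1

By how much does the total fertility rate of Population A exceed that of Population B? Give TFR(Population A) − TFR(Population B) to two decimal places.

Population A:
  Sum of ASFRs = 239.1 + 361.5 + 240.7 + 130.9 + 57.3 + 15.9 + 2.5 = 1047.9
  TFR = 5 × 1047.9 / 1000 = 5.2395
Population B:
  Sum of ASFRs = 103.2 + 106.5 + 77.4 + 33.1 + 7.0 + 0.8 + 0.1 = 328.1
  TFR = 5 × 328.1 / 1000 = 1.6405
Difference = 5.2395 − 1.6405 = 3.599

3.60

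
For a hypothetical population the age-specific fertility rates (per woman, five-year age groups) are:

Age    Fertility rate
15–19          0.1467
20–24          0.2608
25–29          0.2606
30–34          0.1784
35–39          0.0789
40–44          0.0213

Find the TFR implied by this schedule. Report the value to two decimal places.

4.73

Sum of ASFRs = 0.1467 + 0.2608 + 0.2606 + 0.1784 + 0.0789 + 0.0213 = 0.9467
TFR = 5 × 0.9467 = 4.7335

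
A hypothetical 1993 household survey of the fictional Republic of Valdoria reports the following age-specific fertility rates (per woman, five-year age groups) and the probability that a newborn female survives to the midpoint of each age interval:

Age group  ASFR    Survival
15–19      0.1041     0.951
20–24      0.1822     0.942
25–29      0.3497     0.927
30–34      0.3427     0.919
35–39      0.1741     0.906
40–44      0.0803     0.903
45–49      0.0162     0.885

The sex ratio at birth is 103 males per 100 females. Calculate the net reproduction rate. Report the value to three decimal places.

2.843

Proportion female at birth = 100 / (100 + 103) = 0.49261.
Weighting each age-specific rate by interval width and survival:
  15–19: 5 × 0.1041 × 0.951 = 0.49500
  20–24: 5 × 0.1822 × 0.942 = 0.85816
  25–29: 5 × 0.3497 × 0.927 = 1.62086
  30–34: 5 × 0.3427 × 0.919 = 1.57471
  35–39: 5 × 0.1741 × 0.906 = 0.78867
  40–44: 5 × 0.0803 × 0.903 = 0.36255
  45–49: 5 × 0.0162 × 0.885 = 0.07169
Sum = 5.77164
NRR = 0.49261 × 5.77164 = 2.84317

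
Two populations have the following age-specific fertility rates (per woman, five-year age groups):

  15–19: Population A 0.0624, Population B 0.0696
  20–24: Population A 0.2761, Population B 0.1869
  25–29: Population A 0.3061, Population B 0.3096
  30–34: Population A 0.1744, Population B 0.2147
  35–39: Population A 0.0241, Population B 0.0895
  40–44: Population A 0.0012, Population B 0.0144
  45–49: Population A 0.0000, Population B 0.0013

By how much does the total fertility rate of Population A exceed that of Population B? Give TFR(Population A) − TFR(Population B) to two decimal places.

Population A:
  Sum of ASFRs = 0.0624 + 0.2761 + 0.3061 + 0.1744 + 0.0241 + 0.0012 + 0.0000 = 0.8443
  TFR = 5 × 0.8443 = 4.2215
Population B:
  Sum of ASFRs = 0.0696 + 0.1869 + 0.3096 + 0.2147 + 0.0895 + 0.0144 + 0.0013 = 0.8860
  TFR = 5 × 0.8860 = 4.43
Difference = 4.2215 − 4.43 = -0.2085

-0.21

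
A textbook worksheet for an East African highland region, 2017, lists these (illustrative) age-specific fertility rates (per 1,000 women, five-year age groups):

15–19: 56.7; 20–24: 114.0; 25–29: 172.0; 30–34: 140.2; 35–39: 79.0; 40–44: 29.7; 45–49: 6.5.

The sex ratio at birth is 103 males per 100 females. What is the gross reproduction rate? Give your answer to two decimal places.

1.47

Proportion female at birth = 100 / (100 + 103) = 0.49261.
Sum of ASFRs = 56.7 + 114.0 + 172.0 + 140.2 + 79.0 + 29.7 + 6.5 = 598.1
TFR = 5 × 598.1 / 1000 = 2.9905
GRR = 0.49261 × 2.9905 = 1.47315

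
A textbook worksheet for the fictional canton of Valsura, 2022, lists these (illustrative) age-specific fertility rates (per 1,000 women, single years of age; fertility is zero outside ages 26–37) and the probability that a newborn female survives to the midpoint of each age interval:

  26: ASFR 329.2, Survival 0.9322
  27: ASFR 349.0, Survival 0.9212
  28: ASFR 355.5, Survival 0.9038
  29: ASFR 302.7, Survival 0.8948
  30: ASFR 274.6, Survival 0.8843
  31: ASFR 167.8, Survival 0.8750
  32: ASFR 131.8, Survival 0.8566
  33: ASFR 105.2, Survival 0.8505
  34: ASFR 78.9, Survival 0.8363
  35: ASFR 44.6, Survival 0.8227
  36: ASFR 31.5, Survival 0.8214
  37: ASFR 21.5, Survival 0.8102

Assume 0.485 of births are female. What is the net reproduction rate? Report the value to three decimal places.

Proportion female at birth = 0.485.
Each age group contributes 1 × ASFR × survival:
  26: 1 × 329.2/1000 × 0.9322 = 0.30688
  27: 1 × 349.0/1000 × 0.9212 = 0.32150
  28: 1 × 355.5/1000 × 0.9038 = 0.32130
  29: 1 × 302.7/1000 × 0.8948 = 0.27086
  30: 1 × 274.6/1000 × 0.8843 = 0.24283
  31: 1 × 167.8/1000 × 0.8750 = 0.14683
  32: 1 × 131.8/1000 × 0.8566 = 0.11290
  33: 1 × 105.2/1000 × 0.8505 = 0.08947
  34: 1 × 78.9/1000 × 0.8363 = 0.06598
  35: 1 × 44.6/1000 × 0.8227 = 0.03669
  36: 1 × 31.5/1000 × 0.8214 = 0.02587
  37: 1 × 21.5/1000 × 0.8102 = 0.01742
Sum = 1.95853
NRR = 0.485 × 1.95853 = 0.94989
NRR < 1, so the cohort does not fully replace itself.

0.950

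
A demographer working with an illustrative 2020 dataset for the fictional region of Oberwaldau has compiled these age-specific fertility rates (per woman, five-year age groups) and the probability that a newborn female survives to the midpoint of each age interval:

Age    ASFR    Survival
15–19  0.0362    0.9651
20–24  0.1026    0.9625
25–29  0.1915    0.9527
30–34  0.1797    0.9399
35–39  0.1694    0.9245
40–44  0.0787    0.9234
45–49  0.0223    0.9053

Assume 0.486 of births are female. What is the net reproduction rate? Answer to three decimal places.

Proportion female at birth = 0.486.
Each age group contributes 5 × ASFR × survival:
  15–19: 5 × 0.0362 × 0.9651 = 0.17468
  20–24: 5 × 0.1026 × 0.9625 = 0.49376
  25–29: 5 × 0.1915 × 0.9527 = 0.91221
  30–34: 5 × 0.1797 × 0.9399 = 0.84450
  35–39: 5 × 0.1694 × 0.9245 = 0.78305
  40–44: 5 × 0.0787 × 0.9234 = 0.36336
  45–49: 5 × 0.0223 × 0.9053 = 0.10094
Sum = 3.67250
NRR = 0.486 × 3.67250 = 1.78484
With NRR above 1 the population is above replacement fertility.

1.785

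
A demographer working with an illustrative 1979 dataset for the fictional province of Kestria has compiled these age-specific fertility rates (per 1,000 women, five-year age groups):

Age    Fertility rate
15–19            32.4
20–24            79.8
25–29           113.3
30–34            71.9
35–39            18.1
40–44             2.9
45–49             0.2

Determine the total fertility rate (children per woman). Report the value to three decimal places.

1.593

Sum of ASFRs = 32.4 + 79.8 + 113.3 + 71.9 + 18.1 + 2.9 + 0.2 = 318.6
TFR = 5 × 318.6 / 1000 = 1.593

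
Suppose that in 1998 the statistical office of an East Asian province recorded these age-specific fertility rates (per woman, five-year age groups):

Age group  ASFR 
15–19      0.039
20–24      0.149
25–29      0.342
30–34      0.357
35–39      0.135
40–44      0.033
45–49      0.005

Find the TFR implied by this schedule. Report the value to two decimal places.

5.30

Sum of ASFRs = 0.039 + 0.149 + 0.342 + 0.357 + 0.135 + 0.033 + 0.005 = 1.060
TFR = 5 × 1.060 = 5.3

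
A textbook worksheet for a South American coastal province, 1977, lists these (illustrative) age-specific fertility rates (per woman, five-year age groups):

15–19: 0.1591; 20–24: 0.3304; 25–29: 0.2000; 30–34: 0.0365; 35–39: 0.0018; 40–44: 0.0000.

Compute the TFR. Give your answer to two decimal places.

Sum of ASFRs = 0.1591 + 0.3304 + 0.2000 + 0.0365 + 0.0018 + 0.0000 = 0.7278
TFR = 5 × 0.7278 = 3.639

3.64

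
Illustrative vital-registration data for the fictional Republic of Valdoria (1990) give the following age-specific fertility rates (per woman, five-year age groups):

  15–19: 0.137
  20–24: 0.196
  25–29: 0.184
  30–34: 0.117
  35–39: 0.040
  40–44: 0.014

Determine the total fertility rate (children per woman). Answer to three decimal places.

3.440

Sum of ASFRs = 0.137 + 0.196 + 0.184 + 0.117 + 0.040 + 0.014 = 0.688
TFR = 5 × 0.688 = 3.44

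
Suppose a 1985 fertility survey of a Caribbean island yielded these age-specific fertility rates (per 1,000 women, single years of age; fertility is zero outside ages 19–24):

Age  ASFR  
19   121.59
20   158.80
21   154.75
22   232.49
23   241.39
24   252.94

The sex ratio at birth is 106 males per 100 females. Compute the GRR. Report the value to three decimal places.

0.564

Proportion female at birth = 100 / (100 + 106) = 0.48544.
Sum of ASFRs = 121.59 + 158.80 + 154.75 + 232.49 + 241.39 + 252.94 = 1161.96
TFR = 1161.96 / 1000 = 1.16196
GRR = 0.48544 × 1.16196 = 0.56406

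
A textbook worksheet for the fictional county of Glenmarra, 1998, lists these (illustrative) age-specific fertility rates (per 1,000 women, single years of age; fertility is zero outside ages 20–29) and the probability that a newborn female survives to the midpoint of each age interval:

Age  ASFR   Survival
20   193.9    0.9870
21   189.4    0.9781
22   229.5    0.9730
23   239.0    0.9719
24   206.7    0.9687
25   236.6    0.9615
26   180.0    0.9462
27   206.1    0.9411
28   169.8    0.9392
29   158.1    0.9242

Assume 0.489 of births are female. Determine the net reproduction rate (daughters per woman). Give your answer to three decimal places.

0.944

Proportion female at birth = 0.489.
Survival-weighted fertility by age (1·fₓ·Sₓ):
  20: 1 × 193.9/1000 × 0.9870 = 0.19138
  21: 1 × 189.4/1000 × 0.9781 = 0.18525
  22: 1 × 229.5/1000 × 0.9730 = 0.22330
  23: 1 × 239.0/1000 × 0.9719 = 0.23228
  24: 1 × 206.7/1000 × 0.9687 = 0.20023
  25: 1 × 236.6/1000 × 0.9615 = 0.22749
  26: 1 × 180.0/1000 × 0.9462 = 0.17032
  27: 1 × 206.1/1000 × 0.9411 = 0.19396
  28: 1 × 169.8/1000 × 0.9392 = 0.15948
  29: 1 × 158.1/1000 × 0.9242 = 0.14612
Sum = 1.92981
NRR = 0.489 × 1.92981 = 0.94368
With NRR below 1 the population is below replacement fertility.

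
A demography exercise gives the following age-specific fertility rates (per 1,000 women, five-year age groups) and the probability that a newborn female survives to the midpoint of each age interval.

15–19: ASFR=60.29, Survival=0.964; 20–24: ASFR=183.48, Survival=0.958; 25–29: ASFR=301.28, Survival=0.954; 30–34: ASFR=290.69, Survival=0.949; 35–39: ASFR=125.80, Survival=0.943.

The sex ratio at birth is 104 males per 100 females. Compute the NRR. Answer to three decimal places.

Proportion female at birth = 100 / (100 + 104) = 0.49020.
Survival-weighted fertility by age (5·fₓ·Sₓ):
  15–19: 5 × 60.29/1000 × 0.964 = 0.29060
  20–24: 5 × 183.48/1000 × 0.958 = 0.87887
  25–29: 5 × 301.28/1000 × 0.954 = 1.43711
  30–34: 5 × 290.69/1000 × 0.949 = 1.37932
  35–39: 5 × 125.80/1000 × 0.943 = 0.59315
Sum = 4.57905
NRR = 0.49020 × 4.57905 = 2.24465
An NRR exceeding 1 indicates intrinsic growth under these rates.

2.245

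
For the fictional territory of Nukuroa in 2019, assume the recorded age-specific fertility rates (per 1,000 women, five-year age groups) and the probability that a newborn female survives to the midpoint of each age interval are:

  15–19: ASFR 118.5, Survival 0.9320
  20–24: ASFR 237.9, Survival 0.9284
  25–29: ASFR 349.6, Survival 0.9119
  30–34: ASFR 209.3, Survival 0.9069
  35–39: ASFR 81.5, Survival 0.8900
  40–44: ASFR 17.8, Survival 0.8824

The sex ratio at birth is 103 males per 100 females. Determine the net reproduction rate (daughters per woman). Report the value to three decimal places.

Proportion female at birth = 100 / (100 + 103) = 0.49261.
Weighting each age-specific rate by interval width and survival:
  15–19: 5 × 118.5/1000 × 0.9320 = 0.55221
  20–24: 5 × 237.9/1000 × 0.9284 = 1.10433
  25–29: 5 × 349.6/1000 × 0.9119 = 1.59400
  30–34: 5 × 209.3/1000 × 0.9069 = 0.94907
  35–39: 5 × 81.5/1000 × 0.8900 = 0.36268
  40–44: 5 × 17.8/1000 × 0.8824 = 0.07853
Sum = 4.64082
NRR = 0.49261 × 4.64082 = 2.28611
NRR > 1, so each generation more than replaces itself.

2.286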